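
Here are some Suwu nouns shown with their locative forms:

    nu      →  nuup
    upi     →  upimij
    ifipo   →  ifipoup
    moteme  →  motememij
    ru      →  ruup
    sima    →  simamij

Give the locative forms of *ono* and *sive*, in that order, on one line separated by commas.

onoup, sivemij

Looking at the last vowel of each stem: -up when the last vowel of the stem is a rounded vowel (*nu*, *ifipo*, *ru*); -mij when the last vowel of the stem is an unrounded vowel (*upi*, *moteme*, *sima*).
*ono* — last vowel /o/ (a rounded vowel) → -up → *onoup*.
*sive*: last vowel = /e/, an unrounded vowel → -mij → *sivemij*.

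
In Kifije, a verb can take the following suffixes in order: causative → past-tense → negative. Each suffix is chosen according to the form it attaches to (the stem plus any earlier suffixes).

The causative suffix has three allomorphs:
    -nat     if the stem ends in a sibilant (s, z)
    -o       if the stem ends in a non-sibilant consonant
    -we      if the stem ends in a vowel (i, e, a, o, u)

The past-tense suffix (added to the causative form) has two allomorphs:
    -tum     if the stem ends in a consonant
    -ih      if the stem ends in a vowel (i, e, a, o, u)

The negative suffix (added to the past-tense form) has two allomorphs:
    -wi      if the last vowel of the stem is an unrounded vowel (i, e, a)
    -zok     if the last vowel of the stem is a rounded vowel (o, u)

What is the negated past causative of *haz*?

*haz* — final sound /z/ (a sibilant) → -nat → *haznat*.
The final sound of the causative form *haznat* is /t/, which is a consonant, so the past-tense suffix is -tum, giving *haznattum*.
The last vowel of the past-tense form *haznattum* is /u/, which is a rounded vowel, so the negative suffix is -zok, giving *haznattumzok*.

haznattumzok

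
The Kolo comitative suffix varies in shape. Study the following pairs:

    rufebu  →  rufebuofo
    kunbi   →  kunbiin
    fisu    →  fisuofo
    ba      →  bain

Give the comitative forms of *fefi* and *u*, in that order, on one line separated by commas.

The alternation tracks the last vowel of the stem — -ofo when the last vowel of the stem is a rounded vowel (*rufebu*, *fisu*); -in when the last vowel of the stem is an unrounded vowel (*kunbi*, *ba*).
Since the last vowel of *fefi* is /i/ (an unrounded vowel), it takes -in, giving *fefiin*.
*u*: last vowel = /u/, a rounded vowel → -ofo → *uofo*.

fefiin, uofo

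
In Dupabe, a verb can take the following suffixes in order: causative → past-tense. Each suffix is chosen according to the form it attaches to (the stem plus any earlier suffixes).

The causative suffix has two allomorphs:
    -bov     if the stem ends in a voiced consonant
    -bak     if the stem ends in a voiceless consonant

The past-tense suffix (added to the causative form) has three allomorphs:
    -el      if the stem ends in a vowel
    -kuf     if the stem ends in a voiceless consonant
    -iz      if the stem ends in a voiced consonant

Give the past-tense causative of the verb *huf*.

The final consonant of *huf* is /f/, which is voiceless, so the causative suffix is -bak, giving *hufbak*.
The causative form *hufbak*: final sound = /k/, a voiceless consonant → -kuf → *hufbakkuf*.

hufbakkuf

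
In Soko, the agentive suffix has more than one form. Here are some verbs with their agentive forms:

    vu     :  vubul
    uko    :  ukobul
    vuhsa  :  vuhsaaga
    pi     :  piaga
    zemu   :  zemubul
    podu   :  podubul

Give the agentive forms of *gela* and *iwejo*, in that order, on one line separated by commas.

The pattern is rounding harmony: -bul when the last vowel of the stem is a rounded vowel (*vu*, *uko*, *zemu*, *podu*); -aga when the last vowel of the stem is an unrounded vowel (*vuhsa*, *pi*).
*gela*: last vowel = /a/, an unrounded vowel → -aga → *gelaaga*.
The last vowel of *iwejo* is /o/, which is a rounded vowel, so the suffix is -bul, giving *iwejobul*.

gelaaga, iwejobul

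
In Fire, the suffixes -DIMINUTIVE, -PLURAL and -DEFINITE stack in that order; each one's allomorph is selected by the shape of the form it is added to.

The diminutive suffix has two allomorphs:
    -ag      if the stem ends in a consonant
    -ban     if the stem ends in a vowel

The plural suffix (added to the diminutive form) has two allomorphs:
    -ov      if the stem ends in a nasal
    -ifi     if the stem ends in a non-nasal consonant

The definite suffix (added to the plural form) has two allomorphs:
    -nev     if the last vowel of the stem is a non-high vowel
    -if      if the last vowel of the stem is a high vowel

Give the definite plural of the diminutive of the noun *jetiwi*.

jetiwibanovnev

The final sound of *jetiwi* is /i/, which is a vowel, so the diminutive suffix is -ban, giving *jetiwiban*.
The final consonant of the diminutive form *jetiwiban* is /n/, which is a nasal, so the plural suffix is -ov, giving *jetiwibanov*.
The plural form *jetiwibanov* — last vowel /o/ (a non-high vowel) → -nev → *jetiwibanovnev*.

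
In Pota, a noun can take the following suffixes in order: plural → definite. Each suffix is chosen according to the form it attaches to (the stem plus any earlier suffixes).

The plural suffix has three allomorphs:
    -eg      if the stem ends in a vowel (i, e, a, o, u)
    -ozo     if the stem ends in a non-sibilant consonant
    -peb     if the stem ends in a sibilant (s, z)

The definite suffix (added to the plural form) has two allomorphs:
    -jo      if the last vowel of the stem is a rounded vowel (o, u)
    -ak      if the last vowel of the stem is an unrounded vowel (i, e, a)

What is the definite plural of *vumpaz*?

The final sound of *vumpaz* is /z/, which is a sibilant, so the plural suffix is -peb, giving *vumpazpeb*.
Since the last vowel of the plural form *vumpazpeb* is /e/ (an unrounded vowel), it takes -ak, giving *vumpazpebak*.

vumpazpebak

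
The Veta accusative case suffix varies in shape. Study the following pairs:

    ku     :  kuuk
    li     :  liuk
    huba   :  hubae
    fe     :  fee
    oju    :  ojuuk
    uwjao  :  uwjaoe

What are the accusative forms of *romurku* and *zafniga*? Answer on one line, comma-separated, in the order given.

romurkuuk, zafnigae

The pattern is height harmony: -uk when the last vowel of the stem is a high vowel (*ku*, *li*, *oju*); -e when the last vowel of the stem is a non-high vowel (*huba*, *fe*, *uwjao*).
Since the last vowel of *romurku* is /u/ (a high vowel), it takes -uk, giving *romurkuuk*.
*zafniga* — last vowel /a/ (a non-high vowel) → -e → *zafnigae*.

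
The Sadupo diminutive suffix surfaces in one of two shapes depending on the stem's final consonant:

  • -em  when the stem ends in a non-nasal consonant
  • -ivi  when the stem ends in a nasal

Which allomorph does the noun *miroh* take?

-em

The final consonant of *miroh* is /h/, which is non-nasal, so the suffix is -em.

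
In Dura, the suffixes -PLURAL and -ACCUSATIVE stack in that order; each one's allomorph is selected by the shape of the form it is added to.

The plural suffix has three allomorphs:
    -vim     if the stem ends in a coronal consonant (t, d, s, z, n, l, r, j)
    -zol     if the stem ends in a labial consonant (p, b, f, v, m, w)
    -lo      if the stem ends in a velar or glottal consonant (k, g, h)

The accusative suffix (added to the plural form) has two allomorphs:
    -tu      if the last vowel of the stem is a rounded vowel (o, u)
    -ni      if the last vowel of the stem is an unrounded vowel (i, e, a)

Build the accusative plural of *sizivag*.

sizivaglotu

*sizivag*: final consonant = /g/, velar/glottal → -lo → *sizivaglo*.
The plural form *sizivaglo*: last vowel = /o/, a rounded vowel → -tu → *sizivaglotu*.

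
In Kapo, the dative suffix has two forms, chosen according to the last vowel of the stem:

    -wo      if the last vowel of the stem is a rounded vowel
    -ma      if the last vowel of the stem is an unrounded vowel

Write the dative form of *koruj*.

The last vowel of *koruj* is /u/, which is a rounded vowel, so the suffix is -wo, giving *korujwo*.

korujwo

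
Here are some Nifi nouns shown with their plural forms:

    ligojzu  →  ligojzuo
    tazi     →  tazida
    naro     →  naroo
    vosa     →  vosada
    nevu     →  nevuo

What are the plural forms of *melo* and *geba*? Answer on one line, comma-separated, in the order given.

The pattern is rounding harmony: -o when the last vowel of the stem is a rounded vowel (*ligojzu*, *naro*, *nevu*); -da when the last vowel of the stem is an unrounded vowel (*tazi*, *vosa*).
The last vowel of *melo* is /o/, which is a rounded vowel, so the suffix is -o, giving *meloo*.
*geba* — last vowel /a/ (an unrounded vowel) → -da → *gebada*.

meloo, gebada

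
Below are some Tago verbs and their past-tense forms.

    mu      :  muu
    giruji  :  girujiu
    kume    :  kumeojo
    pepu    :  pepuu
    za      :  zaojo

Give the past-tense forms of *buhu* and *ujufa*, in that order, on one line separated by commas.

Looking at the last vowel of each stem: -u when the last vowel of the stem is a high vowel (*mu*, *giruji*, *pepu*); -ojo when the last vowel of the stem is a non-high vowel (*kume*, *za*).
*buhu* — last vowel /u/ (a high vowel) → -u → *buhuu*.
Since the last vowel of *ujufa* is /a/ (a non-high vowel), it takes -ojo, giving *ujufaojo*.

buhuu, ujufaojo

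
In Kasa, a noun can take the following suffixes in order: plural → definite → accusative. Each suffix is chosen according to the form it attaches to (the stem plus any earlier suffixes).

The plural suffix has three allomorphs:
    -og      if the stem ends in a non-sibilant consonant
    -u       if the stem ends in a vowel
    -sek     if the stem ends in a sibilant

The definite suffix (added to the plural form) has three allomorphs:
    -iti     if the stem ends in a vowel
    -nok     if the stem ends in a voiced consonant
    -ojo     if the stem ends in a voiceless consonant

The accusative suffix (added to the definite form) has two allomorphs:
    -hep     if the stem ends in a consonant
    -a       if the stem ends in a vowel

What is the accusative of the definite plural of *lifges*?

lifgessekojoa

The final sound of *lifges* is /s/, which is a sibilant, so the plural suffix is -sek, giving *lifgessek*.
Since the final sound of the plural form *lifgessek* is /k/ (a voiceless consonant), it takes -ojo, giving *lifgessekojo*.
Since the final sound of the definite form *lifgessekojo* is /o/ (a vowel), it takes -a, giving *lifgessekojoa*.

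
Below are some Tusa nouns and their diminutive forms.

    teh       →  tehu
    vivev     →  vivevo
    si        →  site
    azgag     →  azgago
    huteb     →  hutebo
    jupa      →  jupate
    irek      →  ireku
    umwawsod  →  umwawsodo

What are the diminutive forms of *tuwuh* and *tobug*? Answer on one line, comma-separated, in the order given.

The pattern is voicing of the final sound: -u when the stem ends in a voiceless consonant (*teh*, *irek*); -o when the stem ends in a voiced consonant (*vivev*, *azgag*, *huteb*, *umwawsod*); -te when the stem ends in a vowel (*si*, *jupa*).
Since the final sound of *tuwuh* is /h/ (a voiceless consonant), it takes -u, giving *tuwuhu*.
Since the final sound of *tobug* is /g/ (a voiced consonant), it takes -o, giving *tobugo*.

tuwuhu, tobugo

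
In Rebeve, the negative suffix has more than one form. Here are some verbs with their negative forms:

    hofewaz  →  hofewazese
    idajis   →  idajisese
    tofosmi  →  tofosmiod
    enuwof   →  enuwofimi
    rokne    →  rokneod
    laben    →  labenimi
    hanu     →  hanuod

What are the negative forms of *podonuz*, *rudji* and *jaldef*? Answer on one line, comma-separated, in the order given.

The pattern is sibilance of the final sound: -ese when the stem ends in a sibilant (*hofewaz*, *idajis*); -imi when the stem ends in a non-sibilant consonant (*enuwof*, *laben*); -od when the stem ends in a vowel (*tofosmi*, *rokne*, *hanu*).
*podonuz*: final sound = /z/, a sibilant → -ese → *podonuzese*.
The final sound of *rudji* is /i/, which is a vowel, so the suffix is -od, giving *rudjiod*.
Since the final sound of *jaldef* is /f/ (a non-sibilant consonant), it takes -imi, giving *jaldefimi*.

podonuzese, rudjiod, jaldefimi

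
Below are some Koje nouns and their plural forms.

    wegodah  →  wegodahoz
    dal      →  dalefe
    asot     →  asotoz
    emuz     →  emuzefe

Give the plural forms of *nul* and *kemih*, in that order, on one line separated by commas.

nulefe, kemihoz

The alternation tracks the final consonant of the stem — -oz when the stem ends in a voiceless consonant (*wegodah*, *asot*); -efe when the stem ends in a voiced consonant (*dal*, *emuz*).
Since the final consonant of *nul* is /l/ (voiced), it takes -efe, giving *nulefe*.
*kemih*: final consonant = /h/, voiceless → -oz → *kemihoz*.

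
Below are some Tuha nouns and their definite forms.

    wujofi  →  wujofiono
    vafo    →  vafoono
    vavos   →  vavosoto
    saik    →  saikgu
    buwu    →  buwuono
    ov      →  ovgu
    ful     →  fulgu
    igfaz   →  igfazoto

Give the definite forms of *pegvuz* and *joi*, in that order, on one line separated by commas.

The pattern is sibilance of the final sound: -oto when the stem ends in a sibilant (*vavos*, *igfaz*); -gu when the stem ends in a non-sibilant consonant (*saik*, *ov*, *ful*); -ono when the stem ends in a vowel (*wujofi*, *vafo*, *buwu*).
*pegvuz*: final sound = /z/, a sibilant → -oto → *pegvuzoto*.
The final sound of *joi* is /i/, which is a vowel, so the suffix is -ono, giving *joiono*.

pegvuzoto, joiono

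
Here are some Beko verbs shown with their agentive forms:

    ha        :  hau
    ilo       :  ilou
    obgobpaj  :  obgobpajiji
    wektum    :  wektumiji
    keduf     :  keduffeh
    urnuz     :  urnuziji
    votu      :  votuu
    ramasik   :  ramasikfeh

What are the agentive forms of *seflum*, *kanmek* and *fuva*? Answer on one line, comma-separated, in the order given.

seflumiji, kanmekfeh, fuvau

Looking at the final sound of each stem: -feh when the stem ends in a voiceless consonant (*keduf*, *ramasik*); -iji when the stem ends in a voiced consonant (*obgobpaj*, *wektum*, *urnuz*); -u when the stem ends in a vowel (*ha*, *ilo*, *votu*).
The final sound of *seflum* is /m/, which is a voiced consonant, so the suffix is -iji, giving *seflumiji*.
*kanmek*: final sound = /k/, a voiceless consonant → -feh → *kanmekfeh*.
*fuva* — final sound /a/ (a vowel) → -u → *fuvau*.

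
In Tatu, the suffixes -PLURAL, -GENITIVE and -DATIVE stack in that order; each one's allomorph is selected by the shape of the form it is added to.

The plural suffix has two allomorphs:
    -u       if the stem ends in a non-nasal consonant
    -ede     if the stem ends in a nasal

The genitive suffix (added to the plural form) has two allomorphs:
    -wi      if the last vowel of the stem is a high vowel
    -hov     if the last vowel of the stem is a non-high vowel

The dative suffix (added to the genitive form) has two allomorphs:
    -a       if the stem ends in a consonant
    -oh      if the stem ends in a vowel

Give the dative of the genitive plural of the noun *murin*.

murinedehova

The final consonant of *murin* is /n/, which is a nasal, so the plural suffix is -ede, giving *murinede*.
The plural form *murinede*: last vowel = /e/, a non-high vowel → -hov → *murinedehov*.
Since the final sound of the genitive form *murinedehov* is /v/ (a consonant), it takes -a, giving *murinedehova*.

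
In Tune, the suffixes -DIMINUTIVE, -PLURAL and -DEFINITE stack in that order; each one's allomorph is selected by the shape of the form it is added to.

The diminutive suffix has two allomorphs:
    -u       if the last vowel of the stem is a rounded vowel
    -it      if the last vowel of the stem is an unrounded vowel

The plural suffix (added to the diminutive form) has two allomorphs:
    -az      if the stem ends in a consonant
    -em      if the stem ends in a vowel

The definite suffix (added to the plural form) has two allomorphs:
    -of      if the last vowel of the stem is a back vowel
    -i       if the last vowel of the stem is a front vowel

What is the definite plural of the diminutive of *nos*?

nosuemi

The last vowel of *nos* is /o/, which is a rounded vowel, so the diminutive suffix is -u, giving *nosu*.
The final sound of the diminutive form *nosu* is /u/, which is a vowel, so the plural suffix is -em, giving *nosuem*.
The last vowel of the plural form *nosuem* is /e/, which is a front vowel, so the definite suffix is -i, giving *nosuemi*.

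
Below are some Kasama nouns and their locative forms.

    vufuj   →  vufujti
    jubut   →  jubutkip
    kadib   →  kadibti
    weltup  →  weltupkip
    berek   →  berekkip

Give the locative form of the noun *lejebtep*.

lejebtepkip

The pattern is voicing of the final consonant: -kip when the stem ends in a voiceless consonant (*jubut*, *weltup*, *berek*); -ti when the stem ends in a voiced consonant (*vufuj*, *kadib*).
*lejebtep* — final consonant /p/ (voiceless) → -kip → *lejebtepkip*.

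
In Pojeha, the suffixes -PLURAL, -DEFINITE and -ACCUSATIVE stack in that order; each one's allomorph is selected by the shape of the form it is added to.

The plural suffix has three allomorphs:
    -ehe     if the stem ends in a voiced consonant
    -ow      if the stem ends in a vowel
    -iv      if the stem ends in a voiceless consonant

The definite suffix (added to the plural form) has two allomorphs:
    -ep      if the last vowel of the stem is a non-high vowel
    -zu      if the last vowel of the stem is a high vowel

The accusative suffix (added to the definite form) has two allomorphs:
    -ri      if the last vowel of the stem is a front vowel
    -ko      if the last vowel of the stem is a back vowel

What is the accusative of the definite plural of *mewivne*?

*mewivne* — final sound /e/ (a vowel) → -ow → *mewivneow*.
The plural form *mewivneow*: last vowel = /o/, a non-high vowel → -ep → *mewivneowep*.
The definite form *mewivneowep* — last vowel /e/ (a front vowel) → -ri → *mewivneowepri*.

mewivneowepri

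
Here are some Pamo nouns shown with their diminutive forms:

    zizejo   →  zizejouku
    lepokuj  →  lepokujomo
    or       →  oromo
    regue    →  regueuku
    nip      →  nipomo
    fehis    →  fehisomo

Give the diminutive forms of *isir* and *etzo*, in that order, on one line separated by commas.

The suffix is conditioned by the final sound: -omo when the stem ends in a consonant (*lepokuj*, *or*, *nip*, *fehis*); -uku when the stem ends in a vowel (*zizejo*, *regue*).
Since the final sound of *isir* is /r/ (a consonant), it takes -omo, giving *isiromo*.
*etzo* — final sound /o/ (a vowel) → -uku → *etzouku*.

isiromo, etzouku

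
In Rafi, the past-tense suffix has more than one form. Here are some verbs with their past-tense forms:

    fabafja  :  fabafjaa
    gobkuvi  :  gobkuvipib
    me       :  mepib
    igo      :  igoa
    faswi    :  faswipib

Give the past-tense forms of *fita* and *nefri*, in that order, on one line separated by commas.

fitaa, nefripib

The alternation tracks the last vowel of the stem — -pib when the last vowel of the stem is a front vowel (*gobkuvi*, *me*, *faswi*); -a when the last vowel of the stem is a back vowel (*fabafja*, *igo*).
Since the last vowel of *fita* is /a/ (a back vowel), it takes -a, giving *fitaa*.
Since the last vowel of *nefri* is /i/ (a front vowel), it takes -pib, giving *nefripib*.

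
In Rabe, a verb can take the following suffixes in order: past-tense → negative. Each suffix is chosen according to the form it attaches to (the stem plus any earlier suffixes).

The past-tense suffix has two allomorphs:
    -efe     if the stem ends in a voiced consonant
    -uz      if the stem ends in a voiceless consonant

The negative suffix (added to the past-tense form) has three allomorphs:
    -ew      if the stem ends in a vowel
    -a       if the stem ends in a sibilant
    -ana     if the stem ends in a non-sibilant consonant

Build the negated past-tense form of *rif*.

rifuza

The final consonant of *rif* is /f/, which is voiceless, so the past-tense suffix is -uz, giving *rifuz*.
The final sound of the past-tense form *rifuz* is /z/, which is a sibilant, so the negative suffix is -a, giving *rifuza*.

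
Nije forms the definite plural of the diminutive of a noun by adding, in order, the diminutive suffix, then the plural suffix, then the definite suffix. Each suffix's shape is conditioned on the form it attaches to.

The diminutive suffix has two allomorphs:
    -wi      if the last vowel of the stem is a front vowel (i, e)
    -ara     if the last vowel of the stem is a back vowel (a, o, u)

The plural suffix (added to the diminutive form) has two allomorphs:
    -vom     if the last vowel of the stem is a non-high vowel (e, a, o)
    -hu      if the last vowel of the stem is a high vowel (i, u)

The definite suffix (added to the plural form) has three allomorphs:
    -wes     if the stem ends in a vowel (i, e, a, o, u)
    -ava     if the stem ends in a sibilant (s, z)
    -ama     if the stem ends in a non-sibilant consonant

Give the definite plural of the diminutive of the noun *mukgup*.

*mukgup*: last vowel = /u/, a back vowel → -ara → *mukgupara*.
Since the last vowel of the diminutive form *mukgupara* is /a/ (a non-high vowel), it takes -vom, giving *mukguparavom*.
Since the final sound of the plural form *mukguparavom* is /m/ (a non-sibilant consonant), it takes -ama, giving *mukguparavomama*.

mukguparavomama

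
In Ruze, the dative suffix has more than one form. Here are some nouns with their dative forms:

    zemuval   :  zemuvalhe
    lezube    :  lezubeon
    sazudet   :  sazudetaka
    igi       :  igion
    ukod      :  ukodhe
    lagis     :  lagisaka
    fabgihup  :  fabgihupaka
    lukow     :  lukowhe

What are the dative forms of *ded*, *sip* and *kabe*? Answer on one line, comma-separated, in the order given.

The alternation tracks the final sound of the stem — -aka when the stem ends in a voiceless consonant (*sazudet*, *lagis*, *fabgihup*); -he when the stem ends in a voiced consonant (*zemuval*, *ukod*, *lukow*); -on when the stem ends in a vowel (*lezube*, *igi*).
Since the final sound of *ded* is /d/ (a voiced consonant), it takes -he, giving *dedhe*.
The final sound of *sip* is /p/, which is a voiceless consonant, so the suffix is -aka, giving *sipaka*.
*kabe* — final sound /e/ (a vowel) → -on → *kabeon*.

dedhe, sipaka, kabeon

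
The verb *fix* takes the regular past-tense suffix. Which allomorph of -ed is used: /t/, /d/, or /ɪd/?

The stem *fix* ends in a voiceless consonant other than /t/.
The -ed suffix is realized as /ɪd/ after /t, d/; as /t/ after other voiceless consonants; and as /d/ after other voiced sounds.
So -ed on *fix* is pronounced /t/.

/t/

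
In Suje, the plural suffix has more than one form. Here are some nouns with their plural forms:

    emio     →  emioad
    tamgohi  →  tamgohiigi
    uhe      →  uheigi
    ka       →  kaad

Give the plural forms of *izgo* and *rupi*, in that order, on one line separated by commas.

izgoad, rupiigi

The pattern is front/back vowel harmony: -igi when the last vowel of the stem is a front vowel (*tamgohi*, *uhe*); -ad when the last vowel of the stem is a back vowel (*emio*, *ka*).
The last vowel of *izgo* is /o/, which is a back vowel, so the suffix is -ad, giving *izgoad*.
The last vowel of *rupi* is /i/, which is a front vowel, so the suffix is -igi, giving *rupiigi*.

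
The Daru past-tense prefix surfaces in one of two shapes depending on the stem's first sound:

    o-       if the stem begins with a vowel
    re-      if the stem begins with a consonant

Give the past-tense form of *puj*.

*puj* — first sound /p/ (a consonant) → re- → *repuj*.

repuj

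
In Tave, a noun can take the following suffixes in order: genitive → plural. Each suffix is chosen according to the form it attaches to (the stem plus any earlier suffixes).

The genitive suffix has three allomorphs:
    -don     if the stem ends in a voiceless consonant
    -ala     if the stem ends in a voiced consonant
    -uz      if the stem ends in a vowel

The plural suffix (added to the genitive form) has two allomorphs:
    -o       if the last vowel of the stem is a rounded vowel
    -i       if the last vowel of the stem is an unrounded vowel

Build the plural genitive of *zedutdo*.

Since the final sound of *zedutdo* is /o/ (a vowel), it takes -uz, giving *zedutdouz*.
Since the last vowel of the genitive form *zedutdouz* is /u/ (a rounded vowel), it takes -o, giving *zedutdouzo*.

zedutdouzo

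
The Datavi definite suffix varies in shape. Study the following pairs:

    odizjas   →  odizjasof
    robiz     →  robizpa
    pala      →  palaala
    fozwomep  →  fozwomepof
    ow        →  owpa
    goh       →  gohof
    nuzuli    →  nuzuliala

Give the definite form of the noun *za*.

The suffix is conditioned by the final sound: -of when the stem ends in a voiceless consonant (*odizjas*, *fozwomep*, *goh*); -pa when the stem ends in a voiced consonant (*robiz*, *ow*); -ala when the stem ends in a vowel (*pala*, *nuzuli*).
*za* — final sound /a/ (a vowel) → -ala → *zaala*.

zaala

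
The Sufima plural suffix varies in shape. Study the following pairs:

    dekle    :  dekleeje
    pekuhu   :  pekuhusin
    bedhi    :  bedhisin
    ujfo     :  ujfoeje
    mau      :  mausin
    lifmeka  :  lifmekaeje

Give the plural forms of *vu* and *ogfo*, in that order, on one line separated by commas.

The suffix is conditioned by the last vowel: -sin when the last vowel of the stem is a high vowel (*pekuhu*, *bedhi*, *mau*); -eje when the last vowel of the stem is a non-high vowel (*dekle*, *ujfo*, *lifmeka*).
*vu*: last vowel = /u/, a high vowel → -sin → *vusin*.
Since the last vowel of *ogfo* is /o/ (a non-high vowel), it takes -eje, giving *ogfoeje*.

vusin, ogfoeje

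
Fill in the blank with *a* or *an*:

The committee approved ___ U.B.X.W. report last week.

The indefinite article is chosen by the initial *sound* of the following word, not its spelling.
The initialism *U.B.X.W.* is read letter by letter; the first letter, U, is pronounced /juː/, which begins with a consonant sound.
So the article is *a*: The committee approved a U.B.X.W. report last week.

a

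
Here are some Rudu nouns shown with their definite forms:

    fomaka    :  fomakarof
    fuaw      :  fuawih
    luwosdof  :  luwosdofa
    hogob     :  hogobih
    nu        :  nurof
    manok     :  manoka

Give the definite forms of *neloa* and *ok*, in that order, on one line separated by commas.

The pattern is voicing of the final sound: -a when the stem ends in a voiceless consonant (*luwosdof*, *manok*); -ih when the stem ends in a voiced consonant (*fuaw*, *hogob*); -rof when the stem ends in a vowel (*fomaka*, *nu*).
*neloa*: final sound = /a/, a vowel → -rof → *neloarof*.
Since the final sound of *ok* is /k/ (a voiceless consonant), it takes -a, giving *oka*.

neloarof, oka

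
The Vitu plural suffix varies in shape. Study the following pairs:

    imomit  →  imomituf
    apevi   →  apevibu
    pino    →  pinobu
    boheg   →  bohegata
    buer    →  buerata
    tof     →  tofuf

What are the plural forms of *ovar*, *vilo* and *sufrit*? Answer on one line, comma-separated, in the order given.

ovarata, vilobu, sufrituf

The alternation tracks the final sound of the stem — -uf when the stem ends in a voiceless consonant (*imomit*, *tof*); -ata when the stem ends in a voiced consonant (*boheg*, *buer*); -bu when the stem ends in a vowel (*apevi*, *pino*).
Since the final sound of *ovar* is /r/ (a voiced consonant), it takes -ata, giving *ovarata*.
*vilo*: final sound = /o/, a vowel → -bu → *vilobu*.
*sufrit*: final sound = /t/, a voiceless consonant → -uf → *sufrituf*.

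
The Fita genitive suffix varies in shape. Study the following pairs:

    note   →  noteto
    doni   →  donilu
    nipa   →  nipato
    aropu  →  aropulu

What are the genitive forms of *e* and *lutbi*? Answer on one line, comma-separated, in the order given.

eto, lutbilu

The suffix is conditioned by the last vowel: -lu when the last vowel of the stem is a high vowel (*doni*, *aropu*); -to when the last vowel of the stem is a non-high vowel (*note*, *nipa*).
Since the last vowel of *e* is /e/ (a non-high vowel), it takes -to, giving *eto*.
*lutbi* — last vowel /i/ (a high vowel) → -lu → *lutbilu*.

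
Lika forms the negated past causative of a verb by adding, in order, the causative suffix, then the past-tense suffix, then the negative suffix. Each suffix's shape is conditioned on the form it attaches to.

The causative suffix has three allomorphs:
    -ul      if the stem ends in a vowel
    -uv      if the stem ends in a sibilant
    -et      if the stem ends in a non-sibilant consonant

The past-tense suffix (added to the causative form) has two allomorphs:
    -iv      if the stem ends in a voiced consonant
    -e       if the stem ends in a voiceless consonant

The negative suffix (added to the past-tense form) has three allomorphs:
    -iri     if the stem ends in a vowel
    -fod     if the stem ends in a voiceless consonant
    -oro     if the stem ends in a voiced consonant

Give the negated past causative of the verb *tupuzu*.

tupuzuulivoro

*tupuzu* — final sound /u/ (a vowel) → -ul → *tupuzuul*.
The causative form *tupuzuul*: final consonant = /l/, voiced → -iv → *tupuzuuliv*.
The past-tense form *tupuzuuliv*: final sound = /v/, a voiced consonant → -oro → *tupuzuulivoro*.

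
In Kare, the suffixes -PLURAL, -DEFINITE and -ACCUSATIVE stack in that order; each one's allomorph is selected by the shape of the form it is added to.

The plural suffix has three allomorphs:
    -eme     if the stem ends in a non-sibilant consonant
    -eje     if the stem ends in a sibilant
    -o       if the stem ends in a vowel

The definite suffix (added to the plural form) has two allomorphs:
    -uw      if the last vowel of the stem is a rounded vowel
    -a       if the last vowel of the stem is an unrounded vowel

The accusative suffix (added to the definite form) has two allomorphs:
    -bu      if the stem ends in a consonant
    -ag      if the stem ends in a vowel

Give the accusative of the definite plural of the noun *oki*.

Since the final sound of *oki* is /i/ (a vowel), it takes -o, giving *okio*.
Since the last vowel of the plural form *okio* is /o/ (a rounded vowel), it takes -uw, giving *okiouw*.
Since the final sound of the definite form *okiouw* is /w/ (a consonant), it takes -bu, giving *okiouwbu*.

okiouwbu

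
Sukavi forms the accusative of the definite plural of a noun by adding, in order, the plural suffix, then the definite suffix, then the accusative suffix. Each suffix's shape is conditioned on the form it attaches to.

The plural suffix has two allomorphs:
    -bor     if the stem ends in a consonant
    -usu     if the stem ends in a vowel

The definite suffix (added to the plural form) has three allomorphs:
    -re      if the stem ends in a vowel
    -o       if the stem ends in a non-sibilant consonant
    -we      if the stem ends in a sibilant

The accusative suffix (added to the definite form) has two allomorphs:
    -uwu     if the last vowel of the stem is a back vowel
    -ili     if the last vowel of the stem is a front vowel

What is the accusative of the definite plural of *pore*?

The final sound of *pore* is /e/, which is a vowel, so the plural suffix is -usu, giving *poreusu*.
Since the final sound of the plural form *poreusu* is /u/ (a vowel), it takes -re, giving *poreusure*.
The last vowel of the definite form *poreusure* is /e/, which is a front vowel, so the accusative suffix is -ili, giving *poreusureili*.

poreusureili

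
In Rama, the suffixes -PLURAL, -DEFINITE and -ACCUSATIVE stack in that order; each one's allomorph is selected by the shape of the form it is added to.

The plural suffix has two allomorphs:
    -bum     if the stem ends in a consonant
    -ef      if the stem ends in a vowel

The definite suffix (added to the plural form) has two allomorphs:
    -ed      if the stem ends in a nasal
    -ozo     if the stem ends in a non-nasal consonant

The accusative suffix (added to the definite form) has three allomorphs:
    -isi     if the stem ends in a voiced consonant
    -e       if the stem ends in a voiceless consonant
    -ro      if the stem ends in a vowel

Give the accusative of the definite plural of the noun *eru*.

eruefozoro

*eru* — final sound /u/ (a vowel) → -ef → *eruef*.
The final consonant of the plural form *eruef* is /f/, which is non-nasal, so the definite suffix is -ozo, giving *eruefozo*.
The definite form *eruefozo*: final sound = /o/, a vowel → -ro → *eruefozoro*.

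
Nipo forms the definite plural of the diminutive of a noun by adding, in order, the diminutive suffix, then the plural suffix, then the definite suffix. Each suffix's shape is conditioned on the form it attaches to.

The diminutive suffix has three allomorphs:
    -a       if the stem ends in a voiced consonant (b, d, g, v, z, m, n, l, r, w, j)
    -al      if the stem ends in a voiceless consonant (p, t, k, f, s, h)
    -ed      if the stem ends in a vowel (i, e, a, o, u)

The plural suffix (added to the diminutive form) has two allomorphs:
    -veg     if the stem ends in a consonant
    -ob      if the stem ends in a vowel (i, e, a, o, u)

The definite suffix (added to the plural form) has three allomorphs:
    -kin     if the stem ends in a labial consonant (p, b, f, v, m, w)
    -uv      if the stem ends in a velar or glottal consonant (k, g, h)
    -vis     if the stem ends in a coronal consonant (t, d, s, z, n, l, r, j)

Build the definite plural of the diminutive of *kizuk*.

The final sound of *kizuk* is /k/, which is a voiceless consonant, so the diminutive suffix is -al, giving *kizukal*.
The diminutive form *kizukal* — final sound /l/ (a consonant) → -veg → *kizukalveg*.
The plural form *kizukalveg* — final consonant /g/ (velar/glottal) → -uv → *kizukalveguv*.

kizukalveguv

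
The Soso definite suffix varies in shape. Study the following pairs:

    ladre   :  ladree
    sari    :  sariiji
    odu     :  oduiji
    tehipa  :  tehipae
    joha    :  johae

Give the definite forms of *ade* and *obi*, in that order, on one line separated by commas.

adee, obiiji

Looking at the last vowel of each stem: -iji when the last vowel of the stem is a high vowel (*sari*, *odu*); -e when the last vowel of the stem is a non-high vowel (*ladre*, *tehipa*, *joha*).
*ade* — last vowel /e/ (a non-high vowel) → -e → *adee*.
The last vowel of *obi* is /i/, which is a high vowel, so the suffix is -iji, giving *obiiji*.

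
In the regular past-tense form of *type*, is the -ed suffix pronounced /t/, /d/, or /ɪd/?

/t/

The stem *type* ends in a voiceless consonant other than /t/.
The -ed suffix is realized as /ɪd/ after /t, d/; as /t/ after other voiceless consonants; and as /d/ after other voiced sounds.
So -ed on *type* is pronounced /t/.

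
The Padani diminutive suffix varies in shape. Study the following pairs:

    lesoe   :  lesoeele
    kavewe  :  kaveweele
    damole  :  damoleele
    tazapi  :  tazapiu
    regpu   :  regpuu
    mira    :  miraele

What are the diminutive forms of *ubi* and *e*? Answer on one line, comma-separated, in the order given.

The suffix is conditioned by the last vowel: -u when the last vowel of the stem is a high vowel (*tazapi*, *regpu*); -ele when the last vowel of the stem is a non-high vowel (*lesoe*, *kavewe*, *damole*, *mira*).
*ubi*: last vowel = /i/, a high vowel → -u → *ubiu*.
*e*: last vowel = /e/, a non-high vowel → -ele → *eele*.

ubiu, eele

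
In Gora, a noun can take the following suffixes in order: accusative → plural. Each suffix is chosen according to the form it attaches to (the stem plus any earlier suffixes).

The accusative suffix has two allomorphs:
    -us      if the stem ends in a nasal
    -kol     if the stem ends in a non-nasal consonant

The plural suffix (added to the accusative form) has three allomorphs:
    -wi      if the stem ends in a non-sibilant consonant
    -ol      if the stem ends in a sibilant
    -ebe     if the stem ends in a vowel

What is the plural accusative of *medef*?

*medef*: final consonant = /f/, non-nasal → -kol → *medefkol*.
The accusative form *medefkol*: final sound = /l/, a non-sibilant consonant → -wi → *medefkolwi*.

medefkolwi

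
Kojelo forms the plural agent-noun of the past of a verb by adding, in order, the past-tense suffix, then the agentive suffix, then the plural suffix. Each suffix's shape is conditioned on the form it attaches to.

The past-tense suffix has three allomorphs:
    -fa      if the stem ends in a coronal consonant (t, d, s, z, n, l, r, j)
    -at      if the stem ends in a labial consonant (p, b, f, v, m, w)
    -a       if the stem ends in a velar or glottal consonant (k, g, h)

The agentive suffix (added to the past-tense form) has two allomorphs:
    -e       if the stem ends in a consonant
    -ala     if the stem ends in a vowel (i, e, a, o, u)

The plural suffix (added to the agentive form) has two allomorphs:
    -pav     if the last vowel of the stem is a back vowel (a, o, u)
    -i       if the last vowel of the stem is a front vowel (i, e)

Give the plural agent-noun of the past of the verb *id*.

idfaalapav

Since the final consonant of *id* is /d/ (coronal), it takes -fa, giving *idfa*.
The final sound of the past-tense form *idfa* is /a/, which is a vowel, so the agentive suffix is -ala, giving *idfaala*.
Since the last vowel of the agentive form *idfaala* is /a/ (a back vowel), it takes -pav, giving *idfaalapav*.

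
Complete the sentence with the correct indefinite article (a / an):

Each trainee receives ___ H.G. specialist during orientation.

The indefinite article is chosen by the initial *sound* of the following word, not its spelling.
The initialism *H.G.* is read letter by letter; the first letter, H, is pronounced /eɪtʃ/, which begins with a vowel sound.
So the article is *an*: Each trainee receives an H.G. specialist during orientation.

an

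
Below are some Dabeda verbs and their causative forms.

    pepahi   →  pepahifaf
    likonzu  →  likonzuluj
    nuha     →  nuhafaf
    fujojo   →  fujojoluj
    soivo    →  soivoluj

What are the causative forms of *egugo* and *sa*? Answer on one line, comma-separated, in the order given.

The suffix is conditioned by the last vowel: -luj when the last vowel of the stem is a rounded vowel (*likonzu*, *fujojo*, *soivo*); -faf when the last vowel of the stem is an unrounded vowel (*pepahi*, *nuha*).
*egugo* — last vowel /o/ (a rounded vowel) → -luj → *egugoluj*.
*sa*: last vowel = /a/, an unrounded vowel → -faf → *safaf*.

egugoluj, safaf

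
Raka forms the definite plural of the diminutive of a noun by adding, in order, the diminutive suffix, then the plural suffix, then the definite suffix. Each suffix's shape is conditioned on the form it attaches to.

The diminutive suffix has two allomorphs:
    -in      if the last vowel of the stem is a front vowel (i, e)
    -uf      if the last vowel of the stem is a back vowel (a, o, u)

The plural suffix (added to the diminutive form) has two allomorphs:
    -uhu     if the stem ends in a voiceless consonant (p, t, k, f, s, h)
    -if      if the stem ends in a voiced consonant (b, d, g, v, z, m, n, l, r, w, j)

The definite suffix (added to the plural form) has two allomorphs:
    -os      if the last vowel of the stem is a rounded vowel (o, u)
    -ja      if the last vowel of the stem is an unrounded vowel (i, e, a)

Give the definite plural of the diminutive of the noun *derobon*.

*derobon* — last vowel /o/ (a back vowel) → -uf → *derobonuf*.
The final consonant of the diminutive form *derobonuf* is /f/, which is voiceless, so the plural suffix is -uhu, giving *derobonufuhu*.
The last vowel of the plural form *derobonufuhu* is /u/, which is a rounded vowel, so the definite suffix is -os, giving *derobonufuhuos*.

derobonufuhuos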